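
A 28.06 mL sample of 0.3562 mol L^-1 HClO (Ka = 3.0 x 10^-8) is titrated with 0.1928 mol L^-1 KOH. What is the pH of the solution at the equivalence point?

10.31

n(HClO) = 0.3562 x 0.02806 = 0.009995 mol; V(KOH) at equivalence = 0.009995/0.1928 = 0.05184 L.
At equivalence all the acid is converted to ClO-; total volume = 0.02806 + 0.05184 = 0.07990 L, so [ClO-] = 0.009995/0.07990 = 0.1251 M.
Kb = Kw/Ka = 1.0e-14 / 3.0 x 10^-8 = 3.33e-7.
[OH^-] = sqrt(Kb x [ClO-]) = sqrt(3.33e-7 x 0.1251) = 0.000204 M.
pOH = 3.69, so pH = 14.00 - 3.69 = 10.31.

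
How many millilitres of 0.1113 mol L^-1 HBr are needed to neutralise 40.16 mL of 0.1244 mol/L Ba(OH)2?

89.8 mL

n(Ba(OH)2) = 0.1244 mol/L x 0.04016 L = 0.004996 mol.
The neutralisation is 1 Ba(OH)2 : 2 HBr, so n(HBr) = 0.004996 x 2/1 = 0.009992 mol.
V(HBr) = 0.009992 / 0.1113 = 0.08977 L = 89.8 mL.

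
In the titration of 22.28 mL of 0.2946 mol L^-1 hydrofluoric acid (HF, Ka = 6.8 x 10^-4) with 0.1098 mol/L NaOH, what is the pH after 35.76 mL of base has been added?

3.34

Initial n(HF) = 0.2946 x 0.02228 = 0.006564 mol.
n(NaOH) added = 0.1098 x 0.03576 = 0.003926 mol, converting that many moles of HF to F-.
Remaining n(HF) = 0.002637 mol; n(F-) = 0.003926 mol.
By Henderson-Hasselbalch, pH = pKa + log([A^-]/[HA]) = 3.17 + log(0.003926/0.002637) = 3.17 + (+0.17) = 3.34.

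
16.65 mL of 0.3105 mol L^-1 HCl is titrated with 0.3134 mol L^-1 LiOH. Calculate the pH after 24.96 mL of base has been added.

n(acid) = 0.3105 x 0.01665 = 0.005170 mol; n(LiOH) added = 0.3134 x 0.02496 = 0.007822 mol.
Base is in excess by 0.007822 - 0.005170 = 0.002653 mol in a total volume of 0.04161 L.
[OH^-] = 0.002653/0.04161 = 0.06375 M, so pOH = 1.20 and pH = 14.00 - 1.20 = 12.80.

12.80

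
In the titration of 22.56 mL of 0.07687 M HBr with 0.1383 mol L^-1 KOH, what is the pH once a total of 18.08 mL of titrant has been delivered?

n(acid) = 0.07687 x 0.02256 = 0.001734 mol; n(KOH) added = 0.1383 x 0.01808 = 0.002500 mol.
Base is in excess by 0.002500 - 0.001734 = 0.0007663 mol in a total volume of 0.04064 L.
[OH^-] = 0.0007663/0.04064 = 0.01886 M, so pOH = 1.72 and pH = 14.00 - 1.72 = 12.28.

12.28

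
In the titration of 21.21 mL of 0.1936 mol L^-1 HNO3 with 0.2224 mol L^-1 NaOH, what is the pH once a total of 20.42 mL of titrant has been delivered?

n(acid) = 0.1936 x 0.02121 = 0.004106 mol; n(NaOH) added = 0.2224 x 0.02042 = 0.004541 mol.
Base is in excess by 0.004541 - 0.004106 = 0.0004352 mol in a total volume of 0.04163 L.
[OH^-] = 0.0004352/0.04163 = 0.01045 M, so pOH = 1.98 and pH = 14.00 - 1.98 = 12.02.

12.02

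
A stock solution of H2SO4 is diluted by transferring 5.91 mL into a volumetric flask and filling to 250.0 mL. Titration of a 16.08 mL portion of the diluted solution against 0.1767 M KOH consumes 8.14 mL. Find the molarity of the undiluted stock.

n(KOH) = 0.1767 x 0.008140 = 0.001438 mol.
n(H2SO4) in the aliquot = 0.001438 x 1/2 = 0.0007192 mol.
[diluted H2SO4] = 0.0007192 / 0.01608 = 0.04472 M.
Dilution factor = 250.0/5.910 = 42.30, so [stock] = 0.04472 x 42.30 = 1.89 M.

1.89 M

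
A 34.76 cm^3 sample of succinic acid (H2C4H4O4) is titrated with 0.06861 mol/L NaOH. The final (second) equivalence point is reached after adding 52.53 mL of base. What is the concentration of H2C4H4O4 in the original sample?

0.0518 M

n(NaOH) = 0.06861 x 0.05253 = 0.003604 mol.
At the final (second) equivalence point, 2 mol OH^- react per mol H2C4H4O4, so n(H2C4H4O4) = 0.003604 / 2 = 0.001802 mol.
[H2C4H4O4] = 0.001802 / 0.03476 L = 0.0518 M.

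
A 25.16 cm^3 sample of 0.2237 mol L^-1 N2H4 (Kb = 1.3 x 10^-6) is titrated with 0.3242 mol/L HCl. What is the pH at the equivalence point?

4.50

n(N2H4) = 0.2237 x 0.02516 = 0.005628 mol; V(HCl) at equivalence = 0.005628/0.3242 = 0.01736 L.
At equivalence the base is fully converted to N2H5+; total volume = 0.04252 L, so [N2H5+] = 0.005628/0.04252 = 0.1324 M.
Ka(N2H5+) = Kw/Kb = 1.0e-14 / 1.3 x 10^-6 = 7.69e-9.
[H^+] = sqrt(Ka x [N2H5+]) = sqrt(7.69e-9 x 0.1324) = 3.19e-5 M.
pH = -log(3.19e-5) = 4.50.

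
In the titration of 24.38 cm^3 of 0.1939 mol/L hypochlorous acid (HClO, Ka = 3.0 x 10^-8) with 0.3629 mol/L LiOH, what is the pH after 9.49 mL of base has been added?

7.95

Initial n(HClO) = 0.1939 x 0.02438 = 0.004727 mol.
n(LiOH) added = 0.3629 x 0.009490 = 0.003444 mol, converting that many moles of HClO to ClO-.
Remaining n(HClO) = 0.001283 mol; n(ClO-) = 0.003444 mol.
By Henderson-Hasselbalch, pH = pKa + log([A^-]/[HA]) = 7.52 + log(0.003444/0.001283) = 7.52 + (+0.43) = 7.95.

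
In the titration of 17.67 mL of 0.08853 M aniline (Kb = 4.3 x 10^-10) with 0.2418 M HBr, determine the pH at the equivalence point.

n(C6H5NH2) = 0.08853 x 0.01767 = 0.001564 mol; V(HBr) at equivalence = 0.001564/0.2418 = 0.006470 L.
At equivalence the base is fully converted to C6H5NH3+; total volume = 0.02414 L, so [C6H5NH3+] = 0.001564/0.02414 = 0.06480 M.
Ka(C6H5NH3+) = Kw/Kb = 1.0e-14 / 4.3 x 10^-10 = 2.33e-5.
[H^+] = sqrt(Ka x [C6H5NH3+]) = sqrt(2.33e-5 x 0.06480) = 0.00123 M.
pH = -log(0.00123) = 2.91.

2.91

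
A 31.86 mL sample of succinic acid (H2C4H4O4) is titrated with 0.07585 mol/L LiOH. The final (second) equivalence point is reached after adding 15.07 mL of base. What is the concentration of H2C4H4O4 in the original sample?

n(LiOH) = 0.07585 x 0.01507 = 0.001143 mol.
At the final (second) equivalence point, 2 mol OH^- react per mol H2C4H4O4, so n(H2C4H4O4) = 0.001143 / 2 = 0.0005715 mol.
[H2C4H4O4] = 0.0005715 / 0.03186 L = 0.0179 M.

0.0179 M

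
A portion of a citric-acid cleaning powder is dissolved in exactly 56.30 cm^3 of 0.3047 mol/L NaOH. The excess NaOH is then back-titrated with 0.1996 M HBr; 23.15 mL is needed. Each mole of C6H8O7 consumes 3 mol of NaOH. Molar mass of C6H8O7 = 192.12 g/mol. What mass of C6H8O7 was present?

Total n(NaOH) added = 0.3047 x 0.05630 = 0.01715 mol.
n(HBr) used = 0.1996 x 0.02315 = 0.004621 mol, which equals the excess n(NaOH).
So n(NaOH) consumed by the sample = 0.01715 - 0.004621 = 0.01253 mol.
n(C6H8O7) = 0.01253 / 3 = 0.004178 mol.
mass = 0.004178 mol x 192.12 g/mol = 0.803 g.

0.803 g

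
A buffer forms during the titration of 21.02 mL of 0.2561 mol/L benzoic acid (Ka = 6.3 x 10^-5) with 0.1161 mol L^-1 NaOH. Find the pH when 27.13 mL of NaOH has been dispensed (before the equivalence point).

Initial n(C6H5COOH) = 0.2561 x 0.02102 = 0.005383 mol.
n(NaOH) added = 0.1161 x 0.02713 = 0.003150 mol, converting that many moles of C6H5COOH to C6H5COO-.
Remaining n(C6H5COOH) = 0.002233 mol; n(C6H5COO-) = 0.003150 mol.
By Henderson-Hasselbalch, pH = pKa + log([A^-]/[HA]) = 4.20 + log(0.003150/0.002233) = 4.20 + (+0.15) = 4.35.

4.35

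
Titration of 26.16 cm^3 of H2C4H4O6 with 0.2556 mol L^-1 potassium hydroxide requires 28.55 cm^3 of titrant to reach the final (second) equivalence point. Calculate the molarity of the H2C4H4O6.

n(KOH) = 0.2556 x 0.02855 = 0.007297 mol.
At the final (second) equivalence point, 2 mol OH^- react per mol H2C4H4O6, so n(H2C4H4O6) = 0.007297 / 2 = 0.003649 mol.
[H2C4H4O6] = 0.003649 / 0.02616 L = 0.139 M.

0.139 M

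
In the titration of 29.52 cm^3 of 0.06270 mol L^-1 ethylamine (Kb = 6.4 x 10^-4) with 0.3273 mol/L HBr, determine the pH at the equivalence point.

6.04

n(C2H5NH2) = 0.06270 x 0.02952 = 0.001851 mol; V(HBr) at equivalence = 0.001851/0.3273 = 0.005655 L.
At equivalence the base is fully converted to C2H5NH3+; total volume = 0.03518 L, so [C2H5NH3+] = 0.001851/0.03518 = 0.05262 M.
Ka(C2H5NH3+) = Kw/Kb = 1.0e-14 / 6.4 x 10^-4 = 1.56e-11.
[H^+] = sqrt(Ka x [C2H5NH3+]) = sqrt(1.56e-11 x 0.05262) = 9.07e-7 M.
pH = -log(9.07e-7) = 6.04.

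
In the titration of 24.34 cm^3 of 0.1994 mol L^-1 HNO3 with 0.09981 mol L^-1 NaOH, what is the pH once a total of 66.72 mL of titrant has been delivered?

n(acid) = 0.1994 x 0.02434 = 0.004853 mol; n(NaOH) added = 0.09981 x 0.06672 = 0.006659 mol.
Base is in excess by 0.006659 - 0.004853 = 0.001806 mol in a total volume of 0.09106 L.
[OH^-] = 0.001806/0.09106 = 0.01983 M, so pOH = 1.70 and pH = 14.00 - 1.70 = 12.30.

12.30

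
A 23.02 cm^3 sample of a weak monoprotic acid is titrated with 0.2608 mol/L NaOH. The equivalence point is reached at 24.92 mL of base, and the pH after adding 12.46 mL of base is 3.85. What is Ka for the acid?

1.4 x 10^-4

12.46 mL is half of the equivalence volume, so this is the half-equivalence point where [HA] = [A^-].
At half-equivalence pH = pKa, so pKa = 3.85.
Ka = 10^(-3.85) = 1.4 x 10^-4.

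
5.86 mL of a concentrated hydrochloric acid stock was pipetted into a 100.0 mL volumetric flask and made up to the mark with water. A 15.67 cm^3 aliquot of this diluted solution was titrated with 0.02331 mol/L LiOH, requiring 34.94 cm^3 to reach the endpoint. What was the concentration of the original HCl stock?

n(LiOH) = 0.02331 x 0.03494 = 0.0008145 mol.
n(HCl) in the aliquot = 0.0008145 mol.
[diluted HCl] = 0.0008145 / 0.01567 = 0.05198 M.
Dilution factor = 100.0/5.860 = 17.06, so [stock] = 0.05198 x 17.06 = 0.887 M.

0.887 M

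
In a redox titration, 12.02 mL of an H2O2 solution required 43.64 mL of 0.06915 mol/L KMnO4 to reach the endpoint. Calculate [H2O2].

n(KMnO4) = 0.06915 x 0.04364 = 0.003018 mol.
From the balanced equation, 2 mol KMnO4 reacts with 5 mol H2O2, so n(H2O2) = 0.003018 x 5/2 = 0.007544 mol.
[H2O2] = 0.007544 / 0.01202 L = 0.628 M.

0.628 M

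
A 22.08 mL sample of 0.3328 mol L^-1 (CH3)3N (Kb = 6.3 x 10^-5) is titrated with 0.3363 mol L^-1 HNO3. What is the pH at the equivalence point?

5.29

n((CH3)3N) = 0.3328 x 0.02208 = 0.007348 mol; V(HNO3) at equivalence = 0.007348/0.3363 = 0.02185 L.
At equivalence the base is fully converted to (CH3)3NH+; total volume = 0.04393 L, so [(CH3)3NH+] = 0.007348/0.04393 = 0.1673 M.
Ka((CH3)3NH+) = Kw/Kb = 1.0e-14 / 6.3 x 10^-5 = 1.59e-10.
[H^+] = sqrt(Ka x [(CH3)3NH+]) = sqrt(1.59e-10 x 0.1673) = 5.15e-6 M.
pH = -log(5.15e-6) = 5.29.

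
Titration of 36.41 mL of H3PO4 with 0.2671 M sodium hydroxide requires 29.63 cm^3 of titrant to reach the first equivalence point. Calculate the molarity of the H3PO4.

n(NaOH) = 0.2671 x 0.02963 = 0.007914 mol.
At the first equivalence point, 1 mol OH^- react per mol H3PO4, so n(H3PO4) = 0.007914 / 1 = 0.007914 mol.
[H3PO4] = 0.007914 / 0.03641 L = 0.217 M.

0.217 M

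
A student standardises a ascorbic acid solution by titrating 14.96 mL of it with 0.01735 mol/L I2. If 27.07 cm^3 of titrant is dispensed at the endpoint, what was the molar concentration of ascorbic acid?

0.0314 M

n(I2) = 0.01735 x 0.02707 = 0.0004697 mol.
From the balanced equation, 1 mol I2 reacts with 1 mol ascorbic acid, so n(ascorbic acid) = 0.0004697 x 1/1 = 0.0004697 mol.
[ascorbic acid] = 0.0004697 / 0.01496 L = 0.0314 M.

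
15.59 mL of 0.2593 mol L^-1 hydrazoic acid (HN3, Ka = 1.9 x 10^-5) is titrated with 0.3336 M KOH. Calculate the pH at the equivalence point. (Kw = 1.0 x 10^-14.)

8.94

n(HN3) = 0.2593 x 0.01559 = 0.004042 mol; V(KOH) at equivalence = 0.004042/0.3336 = 0.01212 L.
At equivalence all the acid is converted to N3-; total volume = 0.01559 + 0.01212 = 0.02771 L, so [N3-] = 0.004042/0.02771 = 0.1459 M.
Kb = Kw/Ka = 1.0e-14 / 1.9 x 10^-5 = 5.26e-10.
[OH^-] = sqrt(Kb x [N3-]) = sqrt(5.26e-10 x 0.1459) = 8.76e-6 M.
pOH = 5.06, so pH = 14.00 - 5.06 = 8.94.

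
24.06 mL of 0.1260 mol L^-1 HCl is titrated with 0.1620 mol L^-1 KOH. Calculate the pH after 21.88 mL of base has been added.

n(acid) = 0.1260 x 0.02406 = 0.003032 mol; n(KOH) added = 0.1620 x 0.02188 = 0.003545 mol.
Base is in excess by 0.003545 - 0.003032 = 0.0005130 mol in a total volume of 0.04594 L.
[OH^-] = 0.0005130/0.04594 = 0.01117 M, so pOH = 1.95 and pH = 14.00 - 1.95 = 12.05.

12.05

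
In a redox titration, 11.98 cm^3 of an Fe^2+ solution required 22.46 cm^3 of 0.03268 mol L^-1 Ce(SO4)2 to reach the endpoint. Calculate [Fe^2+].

0.0613 M

n(Ce(SO4)2) = 0.03268 x 0.02246 = 0.0007340 mol.
From the balanced equation, 1 mol Ce(SO4)2 reacts with 1 mol Fe^2+, so n(Fe^2+) = 0.0007340 x 1/1 = 0.0007340 mol.
[Fe^2+] = 0.0007340 / 0.01198 L = 0.0613 M.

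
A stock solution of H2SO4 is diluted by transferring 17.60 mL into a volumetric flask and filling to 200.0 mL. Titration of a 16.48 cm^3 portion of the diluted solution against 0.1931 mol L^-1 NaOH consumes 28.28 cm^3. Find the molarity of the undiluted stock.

1.88 M

n(NaOH) = 0.1931 x 0.02828 = 0.005461 mol.
n(H2SO4) in the aliquot = 0.005461 x 1/2 = 0.002730 mol.
[diluted H2SO4] = 0.002730 / 0.01648 = 0.1657 M.
Dilution factor = 200.0/17.60 = 11.36, so [stock] = 0.1657 x 11.36 = 1.88 M.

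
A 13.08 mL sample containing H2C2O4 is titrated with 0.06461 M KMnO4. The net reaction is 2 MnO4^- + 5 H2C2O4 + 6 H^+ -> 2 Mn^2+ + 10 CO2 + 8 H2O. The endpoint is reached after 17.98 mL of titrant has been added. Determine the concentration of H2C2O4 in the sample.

n(KMnO4) = 0.06461 x 0.01798 = 0.001162 mol.
From the balanced equation, 2 mol KMnO4 reacts with 5 mol H2C2O4, so n(H2C2O4) = 0.001162 x 5/2 = 0.002904 mol.
[H2C2O4] = 0.002904 / 0.01308 L = 0.222 M.

0.222 M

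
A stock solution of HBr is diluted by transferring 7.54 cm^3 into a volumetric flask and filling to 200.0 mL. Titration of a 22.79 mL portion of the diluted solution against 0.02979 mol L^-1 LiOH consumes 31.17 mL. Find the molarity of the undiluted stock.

1.08 M

n(LiOH) = 0.02979 x 0.03117 = 0.0009286 mol.
n(HBr) in the aliquot = 0.0009286 mol.
[diluted HBr] = 0.0009286 / 0.02279 = 0.04074 M.
Dilution factor = 200.0/7.540 = 26.53, so [stock] = 0.04074 x 26.53 = 1.08 M.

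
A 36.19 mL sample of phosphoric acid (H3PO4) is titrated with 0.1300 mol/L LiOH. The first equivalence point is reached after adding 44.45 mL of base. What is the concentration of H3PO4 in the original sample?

n(LiOH) = 0.1300 x 0.04445 = 0.005778 mol.
At the first equivalence point, 1 mol OH^- react per mol H3PO4, so n(H3PO4) = 0.005778 / 1 = 0.005778 mol.
[H3PO4] = 0.005778 / 0.03619 L = 0.160 M.

0.160 M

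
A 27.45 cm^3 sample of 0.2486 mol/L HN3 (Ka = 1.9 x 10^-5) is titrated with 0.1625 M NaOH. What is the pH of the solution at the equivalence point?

8.86

n(HN3) = 0.2486 x 0.02745 = 0.006824 mol; V(NaOH) at equivalence = 0.006824/0.1625 = 0.04199 L.
At equivalence all the acid is converted to N3-; total volume = 0.02745 + 0.04199 = 0.06944 L, so [N3-] = 0.006824/0.06944 = 0.09827 M.
Kb = Kw/Ka = 1.0e-14 / 1.9 x 10^-5 = 5.26e-10.
[OH^-] = sqrt(Kb x [N3-]) = sqrt(5.26e-10 x 0.09827) = 7.19e-6 M.
pOH = 5.14, so pH = 14.00 - 5.14 = 8.86.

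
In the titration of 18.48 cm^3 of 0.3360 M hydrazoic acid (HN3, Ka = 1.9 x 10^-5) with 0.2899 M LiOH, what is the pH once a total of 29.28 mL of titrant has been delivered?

12.68

n(acid) = 0.3360 x 0.01848 = 0.006209 mol; n(LiOH) added = 0.2899 x 0.02928 = 0.008488 mol.
Base is in excess by 0.008488 - 0.006209 = 0.002279 mol in a total volume of 0.04776 L.
[OH^-] = 0.002279/0.04776 = 0.04772 M, so pOH = 1.32 and pH = 14.00 - 1.32 = 12.68.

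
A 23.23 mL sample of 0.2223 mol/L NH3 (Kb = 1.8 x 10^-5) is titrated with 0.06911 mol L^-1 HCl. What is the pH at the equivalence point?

n(NH3) = 0.2223 x 0.02323 = 0.005164 mol; V(HCl) at equivalence = 0.005164/0.06911 = 0.07472 L.
At equivalence the base is fully converted to NH4+; total volume = 0.09795 L, so [NH4+] = 0.005164/0.09795 = 0.05272 M.
Ka(NH4+) = Kw/Kb = 1.0e-14 / 1.8 x 10^-5 = 5.56e-10.
[H^+] = sqrt(Ka x [NH4+]) = sqrt(5.56e-10 x 0.05272) = 5.41e-6 M.
pH = -log(5.41e-6) = 5.27.

5.27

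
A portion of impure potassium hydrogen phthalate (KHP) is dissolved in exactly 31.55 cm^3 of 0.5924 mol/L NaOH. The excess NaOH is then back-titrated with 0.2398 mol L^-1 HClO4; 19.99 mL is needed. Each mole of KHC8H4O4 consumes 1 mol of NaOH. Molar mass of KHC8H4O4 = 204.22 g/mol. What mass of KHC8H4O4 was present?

Total n(NaOH) added = 0.5924 x 0.03155 = 0.01869 mol.
n(HClO4) used = 0.2398 x 0.01999 = 0.004794 mol, which equals the excess n(NaOH).
So n(NaOH) consumed by the sample = 0.01869 - 0.004794 = 0.01390 mol.
n(KHC8H4O4) = 0.01390 / 1 = 0.01390 mol.
mass = 0.01390 mol x 204.22 g/mol = 2.84 g.

2.84 g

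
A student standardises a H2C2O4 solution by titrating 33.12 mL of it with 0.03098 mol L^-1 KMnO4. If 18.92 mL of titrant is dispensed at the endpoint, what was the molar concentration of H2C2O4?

0.0442 M

n(KMnO4) = 0.03098 x 0.01892 = 0.0005861 mol.
From the balanced equation, 2 mol KMnO4 reacts with 5 mol H2C2O4, so n(H2C2O4) = 0.0005861 x 5/2 = 0.001465 mol.
[H2C2O4] = 0.001465 / 0.03312 L = 0.0442 M.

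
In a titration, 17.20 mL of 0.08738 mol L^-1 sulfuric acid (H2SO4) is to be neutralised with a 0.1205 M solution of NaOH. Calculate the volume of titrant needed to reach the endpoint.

n(H2SO4) = 0.08738 mol/L x 0.01720 L = 0.001503 mol.
The neutralisation is 1 H2SO4 : 2 NaOH, so n(NaOH) = 0.001503 x 2/1 = 0.003006 mol.
V(NaOH) = 0.003006 / 0.1205 = 0.02494 L = 24.9 mL.

24.9 mL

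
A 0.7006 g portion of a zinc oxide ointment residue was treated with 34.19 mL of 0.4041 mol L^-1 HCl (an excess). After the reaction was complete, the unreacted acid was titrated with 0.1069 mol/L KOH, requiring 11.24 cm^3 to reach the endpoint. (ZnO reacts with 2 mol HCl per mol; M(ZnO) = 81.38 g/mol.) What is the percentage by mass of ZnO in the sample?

Total n(HCl) added = 0.4041 x 0.03419 = 0.01382 mol.
n(KOH) used = 0.1069 x 0.01124 = 0.001202 mol, which equals the excess n(HCl).
So n(HCl) consumed by the sample = 0.01382 - 0.001202 = 0.01261 mol.
n(ZnO) = 0.01261 / 2 = 0.006307 mol.
mass ZnO = 0.006307 x 81.38 = 0.5133 g, so %ZnO = 0.5133/0.7006 x 100 = 73.3%.

73.3%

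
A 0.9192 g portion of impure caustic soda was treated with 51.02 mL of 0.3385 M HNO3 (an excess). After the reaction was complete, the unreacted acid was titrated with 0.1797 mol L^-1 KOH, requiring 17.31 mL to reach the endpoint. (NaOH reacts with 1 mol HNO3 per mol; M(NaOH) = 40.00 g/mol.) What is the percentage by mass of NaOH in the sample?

Total n(HNO3) added = 0.3385 x 0.05102 = 0.01727 mol.
n(KOH) used = 0.1797 x 0.01731 = 0.003111 mol, which equals the excess n(HNO3).
So n(HNO3) consumed by the sample = 0.01727 - 0.003111 = 0.01416 mol.
n(NaOH) = 0.01416 / 1 = 0.01416 mol.
mass NaOH = 0.01416 x 40.00 = 0.5664 g, so %NaOH = 0.5664/0.9192 x 100 = 61.6%.

61.6%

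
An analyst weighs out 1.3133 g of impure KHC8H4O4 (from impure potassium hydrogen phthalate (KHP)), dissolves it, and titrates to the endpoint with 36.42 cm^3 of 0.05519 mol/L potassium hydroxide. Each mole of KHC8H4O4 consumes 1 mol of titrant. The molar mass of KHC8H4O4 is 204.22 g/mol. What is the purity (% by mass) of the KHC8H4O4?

n(KOH) = 0.05519 x 0.03642 = 0.002010 mol.
n(KHC8H4O4) = 0.002010 / 1 = 0.002010 mol.
mass of KHC8H4O4 = 0.002010 x 204.22 = 0.4105 g.
% purity = 0.4105 / 1.3133 x 100 = 31.3%.

31.3%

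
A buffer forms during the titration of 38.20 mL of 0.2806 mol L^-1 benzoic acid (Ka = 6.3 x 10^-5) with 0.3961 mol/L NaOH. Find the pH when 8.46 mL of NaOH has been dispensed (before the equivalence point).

3.86

Initial n(C6H5COOH) = 0.2806 x 0.03820 = 0.01072 mol.
n(NaOH) added = 0.3961 x 0.008460 = 0.003351 mol, converting that many moles of C6H5COOH to C6H5COO-.
Remaining n(C6H5COOH) = 0.007368 mol; n(C6H5COO-) = 0.003351 mol.
By Henderson-Hasselbalch, pH = pKa + log([A^-]/[HA]) = 4.20 + log(0.003351/0.007368) = 4.20 + (-0.34) = 3.86.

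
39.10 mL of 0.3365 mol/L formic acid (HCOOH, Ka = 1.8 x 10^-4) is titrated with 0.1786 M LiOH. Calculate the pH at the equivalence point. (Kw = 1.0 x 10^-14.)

n(HCOOH) = 0.3365 x 0.03910 = 0.01316 mol; V(LiOH) at equivalence = 0.01316/0.1786 = 0.07367 L.
At equivalence all the acid is converted to HCOO-; total volume = 0.03910 + 0.07367 = 0.1128 L, so [HCOO-] = 0.01316/0.1128 = 0.1167 M.
Kb = Kw/Ka = 1.0e-14 / 1.8 x 10^-4 = 5.56e-11.
[OH^-] = sqrt(Kb x [HCOO-]) = sqrt(5.56e-11 x 0.1167) = 2.55e-6 M.
pOH = 5.59, so pH = 14.00 - 5.59 = 8.41.

8.41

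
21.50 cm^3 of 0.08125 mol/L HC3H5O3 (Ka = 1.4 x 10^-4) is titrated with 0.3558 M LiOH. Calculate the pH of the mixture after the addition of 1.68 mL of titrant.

Initial n(HC3H5O3) = 0.08125 x 0.02150 = 0.001747 mol.
n(LiOH) added = 0.3558 x 0.001680 = 0.0005977 mol, converting that many moles of HC3H5O3 to C3H5O3-.
Remaining n(HC3H5O3) = 0.001149 mol; n(C3H5O3-) = 0.0005977 mol.
By Henderson-Hasselbalch, pH = pKa + log([A^-]/[HA]) = 3.85 + log(0.0005977/0.001149) = 3.85 + (-0.28) = 3.57.

3.57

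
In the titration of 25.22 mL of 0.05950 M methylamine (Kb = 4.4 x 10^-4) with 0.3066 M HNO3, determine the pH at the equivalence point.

n(CH3NH2) = 0.05950 x 0.02522 = 0.001501 mol; V(HNO3) at equivalence = 0.001501/0.3066 = 0.004894 L.
At equivalence the base is fully converted to CH3NH3+; total volume = 0.03011 L, so [CH3NH3+] = 0.001501/0.03011 = 0.04983 M.
Ka(CH3NH3+) = Kw/Kb = 1.0e-14 / 4.4 x 10^-4 = 2.27e-11.
[H^+] = sqrt(Ka x [CH3NH3+]) = sqrt(2.27e-11 x 0.04983) = 1.06e-6 M.
pH = -log(1.06e-6) = 5.97.

5.97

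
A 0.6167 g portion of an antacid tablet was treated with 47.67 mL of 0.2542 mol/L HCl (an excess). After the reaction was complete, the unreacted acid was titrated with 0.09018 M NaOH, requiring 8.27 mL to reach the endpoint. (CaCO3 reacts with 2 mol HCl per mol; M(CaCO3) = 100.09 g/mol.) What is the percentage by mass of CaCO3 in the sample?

Total n(HCl) added = 0.2542 x 0.04767 = 0.01212 mol.
n(NaOH) used = 0.09018 x 0.008270 = 0.0007458 mol, which equals the excess n(HCl).
So n(HCl) consumed by the sample = 0.01212 - 0.0007458 = 0.01137 mol.
n(CaCO3) = 0.01137 / 2 = 0.005686 mol.
mass CaCO3 = 0.005686 x 100.09 = 0.5691 g, so %CaCO3 = 0.5691/0.6167 x 100 = 92.3%.

92.3%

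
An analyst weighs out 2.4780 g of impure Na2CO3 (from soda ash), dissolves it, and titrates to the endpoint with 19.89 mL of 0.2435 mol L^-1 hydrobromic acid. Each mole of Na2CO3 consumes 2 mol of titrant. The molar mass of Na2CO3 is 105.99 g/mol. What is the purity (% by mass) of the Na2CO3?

n(HBr) = 0.2435 x 0.01989 = 0.004843 mol.
n(Na2CO3) = 0.004843 / 2 = 0.002422 mol.
mass of Na2CO3 = 0.002422 x 105.99 = 0.2567 g.
% purity = 0.2567 / 2.4780 x 100 = 10.4%.

10.4%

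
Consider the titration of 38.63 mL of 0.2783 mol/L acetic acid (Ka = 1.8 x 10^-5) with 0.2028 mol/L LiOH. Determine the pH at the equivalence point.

8.91

n(CH3COOH) = 0.2783 x 0.03863 = 0.01075 mol; V(LiOH) at equivalence = 0.01075/0.2028 = 0.05301 L.
At equivalence all the acid is converted to CH3COO-; total volume = 0.03863 + 0.05301 = 0.09164 L, so [CH3COO-] = 0.01075/0.09164 = 0.1173 M.
Kb = Kw/Ka = 1.0e-14 / 1.8 x 10^-5 = 5.56e-10.
[OH^-] = sqrt(Kb x [CH3COO-]) = sqrt(5.56e-10 x 0.1173) = 8.07e-6 M.
pOH = 5.09, so pH = 14.00 - 5.09 = 8.91.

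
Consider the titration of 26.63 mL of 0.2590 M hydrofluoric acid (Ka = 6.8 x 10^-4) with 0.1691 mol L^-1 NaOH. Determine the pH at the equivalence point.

8.09

n(HF) = 0.2590 x 0.02663 = 0.006897 mol; V(NaOH) at equivalence = 0.006897/0.1691 = 0.04079 L.
At equivalence all the acid is converted to F-; total volume = 0.02663 + 0.04079 = 0.06742 L, so [F-] = 0.006897/0.06742 = 0.1023 M.
Kb = Kw/Ka = 1.0e-14 / 6.8 x 10^-4 = 1.47e-11.
[OH^-] = sqrt(Kb x [F-]) = sqrt(1.47e-11 x 0.1023) = 1.23e-6 M.
pOH = 5.91, so pH = 14.00 - 5.91 = 8.09.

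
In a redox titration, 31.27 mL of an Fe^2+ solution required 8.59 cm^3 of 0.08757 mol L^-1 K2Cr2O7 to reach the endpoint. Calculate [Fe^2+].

n(K2Cr2O7) = 0.08757 x 0.008590 = 0.0007522 mol.
From the balanced equation, 1 mol K2Cr2O7 reacts with 6 mol Fe^2+, so n(Fe^2+) = 0.0007522 x 6/1 = 0.004513 mol.
[Fe^2+] = 0.004513 / 0.03127 L = 0.144 M.

0.144 M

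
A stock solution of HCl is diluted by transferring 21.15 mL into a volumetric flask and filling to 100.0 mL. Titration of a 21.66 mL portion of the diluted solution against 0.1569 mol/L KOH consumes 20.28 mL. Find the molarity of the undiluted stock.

0.695 M

n(KOH) = 0.1569 x 0.02028 = 0.003182 mol.
n(HCl) in the aliquot = 0.003182 mol.
[diluted HCl] = 0.003182 / 0.02166 = 0.1469 M.
Dilution factor = 100.0/21.15 = 4.728, so [stock] = 0.1469 x 4.728 = 0.695 M.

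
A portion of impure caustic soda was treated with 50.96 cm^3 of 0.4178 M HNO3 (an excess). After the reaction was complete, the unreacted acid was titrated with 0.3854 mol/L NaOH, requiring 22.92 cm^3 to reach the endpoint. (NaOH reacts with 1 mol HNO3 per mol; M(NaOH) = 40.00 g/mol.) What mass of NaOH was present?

0.498 g

Total n(HNO3) added = 0.4178 x 0.05096 = 0.02129 mol.
n(NaOH) used = 0.3854 x 0.02292 = 0.008833 mol, which equals the excess n(HNO3).
So n(HNO3) consumed by the sample = 0.02129 - 0.008833 = 0.01246 mol.
n(NaOH) = 0.01246 / 1 = 0.01246 mol.
mass = 0.01246 mol x 40.00 g/mol = 0.498 g.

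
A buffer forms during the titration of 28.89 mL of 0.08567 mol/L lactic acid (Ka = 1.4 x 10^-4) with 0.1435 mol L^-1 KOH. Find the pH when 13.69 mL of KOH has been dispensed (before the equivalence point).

Initial n(HC3H5O3) = 0.08567 x 0.02889 = 0.002475 mol.
n(KOH) added = 0.1435 x 0.01369 = 0.001965 mol, converting that many moles of HC3H5O3 to C3H5O3-.
Remaining n(HC3H5O3) = 0.0005105 mol; n(C3H5O3-) = 0.001965 mol.
By Henderson-Hasselbalch, pH = pKa + log([A^-]/[HA]) = 3.85 + log(0.001965/0.0005105) = 3.85 + (+0.59) = 4.44.

4.44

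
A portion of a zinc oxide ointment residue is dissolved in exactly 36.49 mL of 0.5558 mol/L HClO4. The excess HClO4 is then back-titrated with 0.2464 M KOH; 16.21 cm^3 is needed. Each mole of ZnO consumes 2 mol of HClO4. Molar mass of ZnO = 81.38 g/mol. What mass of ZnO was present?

Total n(HClO4) added = 0.5558 x 0.03649 = 0.02028 mol.
n(KOH) used = 0.2464 x 0.01621 = 0.003994 mol, which equals the excess n(HClO4).
So n(HClO4) consumed by the sample = 0.02028 - 0.003994 = 0.01629 mol.
n(ZnO) = 0.01629 / 2 = 0.008143 mol.
mass = 0.008143 mol x 81.38 g/mol = 0.663 g.

0.663 g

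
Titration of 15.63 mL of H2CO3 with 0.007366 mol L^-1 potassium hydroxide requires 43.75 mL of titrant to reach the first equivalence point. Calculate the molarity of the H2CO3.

0.0206 M

n(KOH) = 0.007366 x 0.04375 = 0.0003223 mol.
At the first equivalence point, 1 mol OH^- react per mol H2CO3, so n(H2CO3) = 0.0003223 / 1 = 0.0003223 mol.
[H2CO3] = 0.0003223 / 0.01563 L = 0.0206 M.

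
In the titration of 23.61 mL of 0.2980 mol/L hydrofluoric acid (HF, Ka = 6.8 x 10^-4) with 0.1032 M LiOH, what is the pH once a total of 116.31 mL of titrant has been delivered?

n(acid) = 0.2980 x 0.02361 = 0.007036 mol; n(LiOH) added = 0.1032 x 0.1163 = 0.01200 mol.
Base is in excess by 0.01200 - 0.007036 = 0.004967 mol in a total volume of 0.1399 L.
[OH^-] = 0.004967/0.1399 = 0.03550 M, so pOH = 1.45 and pH = 14.00 - 1.45 = 12.55.

12.55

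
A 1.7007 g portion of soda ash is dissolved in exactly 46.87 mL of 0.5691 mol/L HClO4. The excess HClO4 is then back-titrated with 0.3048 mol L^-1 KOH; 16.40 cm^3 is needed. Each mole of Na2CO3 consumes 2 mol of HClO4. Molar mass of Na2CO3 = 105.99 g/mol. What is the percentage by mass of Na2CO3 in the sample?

Total n(HClO4) added = 0.5691 x 0.04687 = 0.02667 mol.
n(KOH) used = 0.3048 x 0.01640 = 0.004999 mol, which equals the excess n(HClO4).
So n(HClO4) consumed by the sample = 0.02667 - 0.004999 = 0.02167 mol.
n(Na2CO3) = 0.02167 / 2 = 0.01084 mol.
mass Na2CO3 = 0.01084 x 105.99 = 1.149 g, so %Na2CO3 = 1.149/1.7007 x 100 = 67.5%.

67.5%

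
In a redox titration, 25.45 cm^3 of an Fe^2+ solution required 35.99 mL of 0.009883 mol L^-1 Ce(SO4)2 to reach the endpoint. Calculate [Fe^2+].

n(Ce(SO4)2) = 0.009883 x 0.03599 = 0.0003557 mol.
From the balanced equation, 1 mol Ce(SO4)2 reacts with 1 mol Fe^2+, so n(Fe^2+) = 0.0003557 x 1/1 = 0.0003557 mol.
[Fe^2+] = 0.0003557 / 0.02545 L = 0.0140 M.

0.0140 M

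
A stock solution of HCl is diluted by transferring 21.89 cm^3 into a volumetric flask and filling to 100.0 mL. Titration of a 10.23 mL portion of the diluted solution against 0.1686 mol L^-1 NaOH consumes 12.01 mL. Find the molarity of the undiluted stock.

n(NaOH) = 0.1686 x 0.01201 = 0.002025 mol.
n(HCl) in the aliquot = 0.002025 mol.
[diluted HCl] = 0.002025 / 0.01023 = 0.1979 M.
Dilution factor = 100.0/21.89 = 4.568, so [stock] = 0.1979 x 4.568 = 0.904 M.

0.904 M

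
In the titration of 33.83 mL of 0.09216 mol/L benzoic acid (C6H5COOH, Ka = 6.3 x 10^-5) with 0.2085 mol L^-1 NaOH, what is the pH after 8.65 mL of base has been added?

Initial n(C6H5COOH) = 0.09216 x 0.03383 = 0.003118 mol.
n(NaOH) added = 0.2085 x 0.008650 = 0.001804 mol, converting that many moles of C6H5COOH to C6H5COO-.
Remaining n(C6H5COOH) = 0.001314 mol; n(C6H5COO-) = 0.001804 mol.
By Henderson-Hasselbalch, pH = pKa + log([A^-]/[HA]) = 4.20 + log(0.001804/0.001314) = 4.20 + (+0.14) = 4.34.

4.34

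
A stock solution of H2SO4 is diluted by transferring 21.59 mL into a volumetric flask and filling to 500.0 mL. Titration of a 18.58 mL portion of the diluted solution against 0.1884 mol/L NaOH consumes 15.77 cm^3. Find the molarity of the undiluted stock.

n(NaOH) = 0.1884 x 0.01577 = 0.002971 mol.
n(H2SO4) in the aliquot = 0.002971 x 1/2 = 0.001486 mol.
[diluted H2SO4] = 0.001486 / 0.01858 = 0.07995 M.
Dilution factor = 500.0/21.59 = 23.16, so [stock] = 0.07995 x 23.16 = 1.85 M.

1.85 M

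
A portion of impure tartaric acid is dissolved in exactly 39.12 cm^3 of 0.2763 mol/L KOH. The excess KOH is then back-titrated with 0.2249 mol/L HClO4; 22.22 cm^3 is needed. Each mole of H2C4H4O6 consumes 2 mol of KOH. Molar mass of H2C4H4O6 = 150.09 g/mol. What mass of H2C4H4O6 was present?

0.436 g

Total n(KOH) added = 0.2763 x 0.03912 = 0.01081 mol.
n(HClO4) used = 0.2249 x 0.02222 = 0.004997 mol, which equals the excess n(KOH).
So n(KOH) consumed by the sample = 0.01081 - 0.004997 = 0.005812 mol.
n(H2C4H4O6) = 0.005812 / 2 = 0.002906 mol.
mass = 0.002906 mol x 150.09 g/mol = 0.436 g.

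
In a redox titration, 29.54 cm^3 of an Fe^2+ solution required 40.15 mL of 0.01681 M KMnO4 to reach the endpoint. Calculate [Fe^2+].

n(KMnO4) = 0.01681 x 0.04015 = 0.0006749 mol.
From the balanced equation, 1 mol KMnO4 reacts with 5 mol Fe^2+, so n(Fe^2+) = 0.0006749 x 5/1 = 0.003375 mol.
[Fe^2+] = 0.003375 / 0.02954 L = 0.114 M.

0.114 M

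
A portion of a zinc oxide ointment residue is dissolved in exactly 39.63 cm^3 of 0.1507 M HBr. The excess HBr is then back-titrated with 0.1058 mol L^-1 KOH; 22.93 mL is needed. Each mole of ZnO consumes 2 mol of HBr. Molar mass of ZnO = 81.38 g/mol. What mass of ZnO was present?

Total n(HBr) added = 0.1507 x 0.03963 = 0.005972 mol.
n(KOH) used = 0.1058 x 0.02293 = 0.002426 mol, which equals the excess n(HBr).
So n(HBr) consumed by the sample = 0.005972 - 0.002426 = 0.003546 mol.
n(ZnO) = 0.003546 / 2 = 0.001773 mol.
mass = 0.001773 mol x 81.38 g/mol = 0.144 g.

0.144 g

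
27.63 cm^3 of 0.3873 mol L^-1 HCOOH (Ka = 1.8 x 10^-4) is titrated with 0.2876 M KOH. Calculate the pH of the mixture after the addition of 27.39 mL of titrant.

Initial n(HCOOH) = 0.3873 x 0.02763 = 0.01070 mol.
n(KOH) added = 0.2876 x 0.02739 = 0.007877 mol, converting that many moles of HCOOH to HCOO-.
Remaining n(HCOOH) = 0.002824 mol; n(HCOO-) = 0.007877 mol.
By Henderson-Hasselbalch, pH = pKa + log([A^-]/[HA]) = 3.74 + log(0.007877/0.002824) = 3.74 + (+0.45) = 4.19.

4.19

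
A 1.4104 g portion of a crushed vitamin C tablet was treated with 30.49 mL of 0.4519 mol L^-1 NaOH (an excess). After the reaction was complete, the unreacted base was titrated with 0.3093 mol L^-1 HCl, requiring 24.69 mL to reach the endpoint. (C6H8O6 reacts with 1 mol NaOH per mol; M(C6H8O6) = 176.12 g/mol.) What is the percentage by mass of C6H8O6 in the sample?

76.7%

Total n(NaOH) added = 0.4519 x 0.03049 = 0.01378 mol.
n(HCl) used = 0.3093 x 0.02469 = 0.007637 mol, which equals the excess n(NaOH).
So n(NaOH) consumed by the sample = 0.01378 - 0.007637 = 0.006142 mol.
n(C6H8O6) = 0.006142 / 1 = 0.006142 mol.
mass C6H8O6 = 0.006142 x 176.12 = 1.082 g, so %C6H8O6 = 1.082/1.4104 x 100 = 76.7%.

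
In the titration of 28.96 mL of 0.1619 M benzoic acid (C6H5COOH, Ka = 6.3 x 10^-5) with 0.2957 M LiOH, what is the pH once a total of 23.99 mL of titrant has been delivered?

n(acid) = 0.1619 x 0.02896 = 0.004689 mol; n(LiOH) added = 0.2957 x 0.02399 = 0.007094 mol.
Base is in excess by 0.007094 - 0.004689 = 0.002405 mol in a total volume of 0.05295 L.
[OH^-] = 0.002405/0.05295 = 0.04542 M, so pOH = 1.34 and pH = 14.00 - 1.34 = 12.66.

12.66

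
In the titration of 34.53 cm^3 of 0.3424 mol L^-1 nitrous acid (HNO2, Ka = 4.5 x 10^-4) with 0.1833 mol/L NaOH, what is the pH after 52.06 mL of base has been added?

Initial n(HNO2) = 0.3424 x 0.03453 = 0.01182 mol.
n(NaOH) added = 0.1833 x 0.05206 = 0.009543 mol, converting that many moles of HNO2 to NO2-.
Remaining n(HNO2) = 0.002280 mol; n(NO2-) = 0.009543 mol.
By Henderson-Hasselbalch, pH = pKa + log([A^-]/[HA]) = 3.35 + log(0.009543/0.002280) = 3.35 + (+0.62) = 3.97.

3.97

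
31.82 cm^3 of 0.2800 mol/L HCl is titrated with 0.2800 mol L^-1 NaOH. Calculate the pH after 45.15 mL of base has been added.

n(acid) = 0.2800 x 0.03182 = 0.008910 mol; n(NaOH) added = 0.2800 x 0.04515 = 0.01264 mol.
Base is in excess by 0.01264 - 0.008910 = 0.003732 mol in a total volume of 0.07697 L.
[OH^-] = 0.003732/0.07697 = 0.04849 M, so pOH = 1.31 and pH = 14.00 - 1.31 = 12.69.

12.69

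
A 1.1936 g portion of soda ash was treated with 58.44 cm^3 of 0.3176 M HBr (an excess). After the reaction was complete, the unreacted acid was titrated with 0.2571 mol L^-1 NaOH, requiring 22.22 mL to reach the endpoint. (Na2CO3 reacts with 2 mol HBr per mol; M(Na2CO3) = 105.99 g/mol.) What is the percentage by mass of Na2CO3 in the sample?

Total n(HBr) added = 0.3176 x 0.05844 = 0.01856 mol.
n(NaOH) used = 0.2571 x 0.02222 = 0.005713 mol, which equals the excess n(HBr).
So n(HBr) consumed by the sample = 0.01856 - 0.005713 = 0.01285 mol.
n(Na2CO3) = 0.01285 / 2 = 0.006424 mol.
mass Na2CO3 = 0.006424 x 105.99 = 0.6809 g, so %Na2CO3 = 0.6809/1.1936 x 100 = 57.0%.

57.0%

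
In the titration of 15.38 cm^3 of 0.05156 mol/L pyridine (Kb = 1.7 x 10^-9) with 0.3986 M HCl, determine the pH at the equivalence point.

3.29

n(C5H5N) = 0.05156 x 0.01538 = 0.0007930 mol; V(HCl) at equivalence = 0.0007930/0.3986 = 0.001989 L.
At equivalence the base is fully converted to C5H5NH+; total volume = 0.01737 L, so [C5H5NH+] = 0.0007930/0.01737 = 0.04565 M.
Ka(C5H5NH+) = Kw/Kb = 1.0e-14 / 1.7 x 10^-9 = 5.88e-6.
[H^+] = sqrt(Ka x [C5H5NH+]) = sqrt(5.88e-6 x 0.04565) = 0.000518 M.
pH = -log(0.000518) = 3.29.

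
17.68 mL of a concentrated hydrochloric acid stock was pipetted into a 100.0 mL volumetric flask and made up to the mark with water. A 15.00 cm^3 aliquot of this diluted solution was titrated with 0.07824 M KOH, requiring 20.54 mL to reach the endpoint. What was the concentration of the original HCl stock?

n(KOH) = 0.07824 x 0.02054 = 0.001607 mol.
n(HCl) in the aliquot = 0.001607 mol.
[diluted HCl] = 0.001607 / 0.01500 = 0.1071 M.
Dilution factor = 100.0/17.68 = 5.656, so [stock] = 0.1071 x 5.656 = 0.606 M.

0.606 M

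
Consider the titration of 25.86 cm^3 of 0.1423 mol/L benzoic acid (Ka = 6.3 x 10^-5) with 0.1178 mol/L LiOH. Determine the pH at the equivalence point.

n(C6H5COOH) = 0.1423 x 0.02586 = 0.003680 mol; V(LiOH) at equivalence = 0.003680/0.1178 = 0.03124 L.
At equivalence all the acid is converted to C6H5COO-; total volume = 0.02586 + 0.03124 = 0.05710 L, so [C6H5COO-] = 0.003680/0.05710 = 0.06445 M.
Kb = Kw/Ka = 1.0e-14 / 6.3 x 10^-5 = 1.59e-10.
[OH^-] = sqrt(Kb x [C6H5COO-]) = sqrt(1.59e-10 x 0.06445) = 3.20e-6 M.
pOH = 5.50, so pH = 14.00 - 5.50 = 8.50.

8.50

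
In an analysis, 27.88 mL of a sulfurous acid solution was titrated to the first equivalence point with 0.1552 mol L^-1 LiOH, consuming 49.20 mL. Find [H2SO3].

0.274 M

n(LiOH) = 0.1552 x 0.04920 = 0.007636 mol.
At the first equivalence point, 1 mol OH^- react per mol H2SO3, so n(H2SO3) = 0.007636 / 1 = 0.007636 mol.
[H2SO3] = 0.007636 / 0.02788 L = 0.274 M.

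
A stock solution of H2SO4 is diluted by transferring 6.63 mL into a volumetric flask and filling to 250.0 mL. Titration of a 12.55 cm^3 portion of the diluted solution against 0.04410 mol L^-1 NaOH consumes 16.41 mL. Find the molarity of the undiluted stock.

1.09 M

n(NaOH) = 0.04410 x 0.01641 = 0.0007237 mol.
n(H2SO4) in the aliquot = 0.0007237 x 1/2 = 0.0003618 mol.
[diluted H2SO4] = 0.0003618 / 0.01255 = 0.02883 M.
Dilution factor = 250.0/6.630 = 37.71, so [stock] = 0.02883 x 37.71 = 1.09 M.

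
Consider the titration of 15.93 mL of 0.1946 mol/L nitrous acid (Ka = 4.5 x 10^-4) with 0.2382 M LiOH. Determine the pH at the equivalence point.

8.19

n(HNO2) = 0.1946 x 0.01593 = 0.003100 mol; V(LiOH) at equivalence = 0.003100/0.2382 = 0.01301 L.
At equivalence all the acid is converted to NO2-; total volume = 0.01593 + 0.01301 = 0.02894 L, so [NO2-] = 0.003100/0.02894 = 0.1071 M.
Kb = Kw/Ka = 1.0e-14 / 4.5 x 10^-4 = 2.22e-11.
[OH^-] = sqrt(Kb x [NO2-]) = sqrt(2.22e-11 x 0.1071) = 1.54e-6 M.
pOH = 5.81, so pH = 14.00 - 5.81 = 8.19.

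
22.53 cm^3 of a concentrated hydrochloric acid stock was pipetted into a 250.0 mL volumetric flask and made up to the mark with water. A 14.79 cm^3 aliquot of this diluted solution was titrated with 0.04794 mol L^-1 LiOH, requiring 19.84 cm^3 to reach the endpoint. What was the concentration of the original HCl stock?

0.714 M

n(LiOH) = 0.04794 x 0.01984 = 0.0009511 mol.
n(HCl) in the aliquot = 0.0009511 mol.
[diluted HCl] = 0.0009511 / 0.01479 = 0.06431 M.
Dilution factor = 250.0/22.53 = 11.10, so [stock] = 0.06431 x 11.10 = 0.714 M.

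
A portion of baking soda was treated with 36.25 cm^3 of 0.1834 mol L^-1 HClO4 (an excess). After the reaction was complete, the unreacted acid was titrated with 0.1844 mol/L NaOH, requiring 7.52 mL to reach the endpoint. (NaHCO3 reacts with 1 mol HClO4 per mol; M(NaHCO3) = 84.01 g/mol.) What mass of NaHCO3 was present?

0.442 g

Total n(HClO4) added = 0.1834 x 0.03625 = 0.006648 mol.
n(NaOH) used = 0.1844 x 0.007520 = 0.001387 mol, which equals the excess n(HClO4).
So n(HClO4) consumed by the sample = 0.006648 - 0.001387 = 0.005262 mol.
n(NaHCO3) = 0.005262 / 1 = 0.005262 mol.
mass = 0.005262 mol x 84.01 g/mol = 0.442 g.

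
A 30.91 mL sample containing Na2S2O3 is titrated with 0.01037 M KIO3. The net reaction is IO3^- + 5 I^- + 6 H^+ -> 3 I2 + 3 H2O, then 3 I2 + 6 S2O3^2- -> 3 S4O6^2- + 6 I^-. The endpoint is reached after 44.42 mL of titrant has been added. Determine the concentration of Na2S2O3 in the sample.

0.0894 M

n(KIO3) = 0.01037 x 0.04442 = 0.0004606 mol.
From the balanced equation, 1 mol KIO3 reacts with 6 mol Na2S2O3, so n(Na2S2O3) = 0.0004606 x 6/1 = 0.002764 mol.
[Na2S2O3] = 0.002764 / 0.03091 L = 0.0894 M.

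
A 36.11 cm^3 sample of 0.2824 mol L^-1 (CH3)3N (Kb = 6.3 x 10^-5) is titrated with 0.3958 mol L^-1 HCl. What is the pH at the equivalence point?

5.29

n((CH3)3N) = 0.2824 x 0.03611 = 0.01020 mol; V(HCl) at equivalence = 0.01020/0.3958 = 0.02576 L.
At equivalence the base is fully converted to (CH3)3NH+; total volume = 0.06187 L, so [(CH3)3NH+] = 0.01020/0.06187 = 0.1648 M.
Ka((CH3)3NH+) = Kw/Kb = 1.0e-14 / 6.3 x 10^-5 = 1.59e-10.
[H^+] = sqrt(Ka x [(CH3)3NH+]) = sqrt(1.59e-10 x 0.1648) = 5.11e-6 M.
pH = -log(5.11e-6) = 5.29.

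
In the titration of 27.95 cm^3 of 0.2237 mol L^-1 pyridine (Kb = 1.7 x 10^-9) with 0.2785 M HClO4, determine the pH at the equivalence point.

n(C5H5N) = 0.2237 x 0.02795 = 0.006252 mol; V(HClO4) at equivalence = 0.006252/0.2785 = 0.02245 L.
At equivalence the base is fully converted to C5H5NH+; total volume = 0.05040 L, so [C5H5NH+] = 0.006252/0.05040 = 0.1241 M.
Ka(C5H5NH+) = Kw/Kb = 1.0e-14 / 1.7 x 10^-9 = 5.88e-6.
[H^+] = sqrt(Ka x [C5H5NH+]) = sqrt(5.88e-6 x 0.1241) = 0.000854 M.
pH = -log(0.000854) = 3.07.

3.07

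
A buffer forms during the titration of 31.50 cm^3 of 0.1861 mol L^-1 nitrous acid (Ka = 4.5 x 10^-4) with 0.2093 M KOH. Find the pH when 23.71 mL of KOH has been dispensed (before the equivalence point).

Initial n(HNO2) = 0.1861 x 0.03150 = 0.005862 mol.
n(KOH) added = 0.2093 x 0.02371 = 0.004963 mol, converting that many moles of HNO2 to NO2-.
Remaining n(HNO2) = 0.0008996 mol; n(NO2-) = 0.004963 mol.
By Henderson-Hasselbalch, pH = pKa + log([A^-]/[HA]) = 3.35 + log(0.004963/0.0008996) = 3.35 + (+0.74) = 4.09.

4.09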